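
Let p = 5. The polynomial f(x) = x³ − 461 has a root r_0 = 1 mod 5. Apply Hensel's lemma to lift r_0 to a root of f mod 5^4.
r_3 = 46 (mod 625)

Hensel: r_{i+1} = r_i − f(r_i)/f′(r_i) mod 5^{i+2}, where f′(x) = 3x². Iterate:
  r_0 = 1 (mod 5)
  r_1 = 21 (mod 25)
  r_2 = 46 (mod 125)
  r_3 = 46 (mod 625)
Final: r = 46 with f(r) ≡ 0 mod 5^4.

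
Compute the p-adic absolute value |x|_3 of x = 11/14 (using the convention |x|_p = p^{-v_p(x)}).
|11/14|_3 = 1

Step 1 — compute v_3(x) by factoring powers of 3 out of the numerator and denominator: v_3(11/14) = 0. Step 2 — apply |x|_p = p^{-v_p(x)} = 3^{0} = 1.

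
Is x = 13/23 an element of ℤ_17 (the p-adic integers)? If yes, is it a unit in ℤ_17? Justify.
x ∈ ℤ_17^× (unit); v_17(x) = 0

ℤ_17 = {x ∈ ℚ_17 : v_17(x) ≥ 0} and ℤ_17^× = {x ∈ ℤ_17 : v_17(x) = 0}. Here v_17(13/23) = v_17(num) − v_17(den) = 0; compare against these criteria.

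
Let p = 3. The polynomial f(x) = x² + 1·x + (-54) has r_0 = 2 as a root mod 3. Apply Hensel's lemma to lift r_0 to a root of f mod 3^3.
r_2 = 26 (mod 27)

Hensel: r_{i+1} = r_i − f(r_i)·(f′(r_i))^{-1} mod 3^{i+2}, f′(x) = 2x + 1. Iterate:
  r_0 = 2 (mod 3)
  r_1 = 8 (mod 9)
  r_2 = 26 (mod 27)
Final: r = 26 satisfies f(r) ≡ 0 mod 3^3.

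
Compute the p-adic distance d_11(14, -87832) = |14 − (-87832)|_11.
d_11(14, -87832) = 1/14641

Step 1 — x − y = 14 − (-87832) = 87846. Step 2 — v_11(87846) = 4 (factor: 87846 = (11^4 · 6); the sign does not affect v_p). Step 3 — |x − y|_11 = 11^{-4} = 1/14641.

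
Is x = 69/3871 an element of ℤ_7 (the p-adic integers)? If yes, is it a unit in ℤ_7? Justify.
x ∉ ℤ_7 (v_7(x) = -2 < 0)

ℤ_7 = {x ∈ ℚ_7 : v_7(x) ≥ 0} and ℤ_7^× = {x ∈ ℤ_7 : v_7(x) = 0}. Here v_7(69/3871) = v_7(num) − v_7(den) = -2; compare against these criteria.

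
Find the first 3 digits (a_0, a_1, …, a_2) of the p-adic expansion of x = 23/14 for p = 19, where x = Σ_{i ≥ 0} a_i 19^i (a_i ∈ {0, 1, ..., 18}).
(a_0, …, a_2) = (3, 4, 12)

v_19(23/14) = 0 (numerator and denominator both coprime to 19), so x ∈ ℤ_19^×. Compute digits iteratively via a_i = x_i mod 19, x_{i+1} = (x_i − a_i)/19, with x_0 = x:
  x_0 = 23/14;  a_0 = 3;  x_1 = (x_0 − 3)/19 = -1/14
  x_1 = -1/14;  a_1 = 4;  x_2 = (x_1 − 4)/19 = -3/14
  x_2 = -3/14;  a_2 = 12;  x_3 = (x_2 − 12)/19 = -9/14
Digits: (3, 4, 12).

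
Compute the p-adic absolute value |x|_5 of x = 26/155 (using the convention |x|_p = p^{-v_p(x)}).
|26/155|_5 = 5

Step 1 — compute v_5(x) by factoring powers of 5 out of the numerator and denominator: v_5(26/155) = -1. Step 2 — apply |x|_p = p^{-v_p(x)} = 5^{1} = 5.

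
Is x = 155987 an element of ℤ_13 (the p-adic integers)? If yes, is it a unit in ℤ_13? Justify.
x ∈ ℤ_13 but not a unit; v_13(x) = 3 > 0

ℤ_13 = {x ∈ ℚ_13 : v_13(x) ≥ 0} and ℤ_13^× = {x ∈ ℤ_13 : v_13(x) = 0}. Here v_13(155987) = v_13(num) − v_13(den) = 3; compare against these criteria.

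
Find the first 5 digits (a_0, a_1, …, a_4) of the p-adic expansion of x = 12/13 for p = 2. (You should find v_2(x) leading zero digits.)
(a_0, …, a_4) = (0, 0, 1, 1, 1)

v_2(12/13) = 2, so a_0 = ... = a_1 = 0. Factor out: x = 2^2 · u with u = 3/13 a unit in ℤ_2. Expand u iteratively via a_{v+i} = u_i mod 2, u_{i+1} = (u_i − a_{v+i})/2:
  u_0 = 3/13;  a_2 = 1;  u_1 = (u_0 − 1)/2 = -5/13
  u_1 = -5/13;  a_3 = 1;  u_2 = (u_1 − 1)/2 = -9/13
  u_2 = -9/13;  a_4 = 1;  u_3 = (u_2 − 1)/2 = -11/13
Digits: (0, 0, 1, 1, 1).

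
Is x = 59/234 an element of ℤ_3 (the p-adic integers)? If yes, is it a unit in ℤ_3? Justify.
x ∉ ℤ_3 (v_3(x) = -2 < 0)

ℤ_3 = {x ∈ ℚ_3 : v_3(x) ≥ 0} and ℤ_3^× = {x ∈ ℤ_3 : v_3(x) = 0}. Here v_3(59/234) = v_3(num) − v_3(den) = -2; compare against these criteria.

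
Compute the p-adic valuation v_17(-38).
v_17(-38) = 0

v_17(n) is the largest exponent k such that 17^k divides n. Factor out: -38 = -17^0 · 38. (Sign doesn't affect v_p.) So v_17(-38) = 0.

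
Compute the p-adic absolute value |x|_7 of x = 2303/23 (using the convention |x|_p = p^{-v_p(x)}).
|2303/23|_7 = 1/49

Step 1 — compute v_7(x) by factoring powers of 7 out of the numerator and denominator: v_7(2303/23) = 2. Step 2 — apply |x|_p = p^{-v_p(x)} = 7^{-2} = 1/49.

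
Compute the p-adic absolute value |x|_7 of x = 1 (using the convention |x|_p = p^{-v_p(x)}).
|1|_7 = 1

Step 1 — compute v_7(x) by factoring powers of 7 out of the numerator and denominator: v_7(1) = 0. Step 2 — apply |x|_p = p^{-v_p(x)} = 7^{0} = 1.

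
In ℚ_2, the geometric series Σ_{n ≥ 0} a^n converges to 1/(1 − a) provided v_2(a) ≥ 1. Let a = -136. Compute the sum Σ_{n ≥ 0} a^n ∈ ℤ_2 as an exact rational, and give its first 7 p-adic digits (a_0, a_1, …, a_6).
Σ a^n = 1/(1 − a) = 1/137;  first 7 digits = (1, 0, 0, 1, 1, 1, 0)

v_2(a) = 3 ≥ 1, so the series converges in ℤ_2 to 1/(1 − a) = 1/(1 − (-136)) = 1/137. Expand this rational in ℤ_2: compute digits iteratively via d_i = x_i mod 2, x_{i+1} = (x_i − d_i)/2. The first 7 digits are (1, 0, 0, 1, 1, 1, 0).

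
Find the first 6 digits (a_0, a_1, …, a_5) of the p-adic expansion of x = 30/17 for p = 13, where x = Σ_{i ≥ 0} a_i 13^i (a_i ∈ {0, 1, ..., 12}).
(a_0, …, a_5) = (1, 10, 0, 3, 12, 9)

v_13(30/17) = 0 (numerator and denominator both coprime to 13), so x ∈ ℤ_13^×. Compute digits iteratively via a_i = x_i mod 13, x_{i+1} = (x_i − a_i)/13, with x_0 = x:
  x_0 = 30/17;  a_0 = 1;  x_1 = (x_0 − 1)/13 = 1/17
  x_1 = 1/17;  a_1 = 10;  x_2 = (x_1 − 10)/13 = -13/17
  x_2 = -13/17;  a_2 = 0;  x_3 = (x_2 − 0)/13 = -1/17
  x_3 = -1/17;  a_3 = 3;  x_4 = (x_3 − 3)/13 = -4/17
  x_4 = -4/17;  a_4 = 12;  x_5 = (x_4 − 12)/13 = -16/17
  x_5 = -16/17;  a_5 = 9;  x_6 = (x_5 − 9)/13 = -13/17
Digits: (1, 10, 0, 3, 12, 9).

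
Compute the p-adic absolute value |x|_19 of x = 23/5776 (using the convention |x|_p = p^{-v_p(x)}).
|23/5776|_19 = 361

Step 1 — compute v_19(x) by factoring powers of 19 out of the numerator and denominator: v_19(23/5776) = -2. Step 2 — apply |x|_p = p^{-v_p(x)} = 19^{2} = 361.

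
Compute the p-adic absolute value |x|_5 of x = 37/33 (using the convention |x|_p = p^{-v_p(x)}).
|37/33|_5 = 1

Step 1 — compute v_5(x) by factoring powers of 5 out of the numerator and denominator: v_5(37/33) = 0. Step 2 — apply |x|_p = p^{-v_p(x)} = 5^{0} = 1.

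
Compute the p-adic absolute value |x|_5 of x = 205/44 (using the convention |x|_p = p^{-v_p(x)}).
|205/44|_5 = 1/5

Step 1 — compute v_5(x) by factoring powers of 5 out of the numerator and denominator: v_5(205/44) = 1. Step 2 — apply |x|_p = p^{-v_p(x)} = 5^{-1} = 1/5.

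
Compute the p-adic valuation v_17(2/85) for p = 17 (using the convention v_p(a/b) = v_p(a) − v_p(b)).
v_17(2/85) = -1

Factor powers of 17 from the numerator and denominator of the reduced fraction: 2 = 17^0 · 2 and 85 = 17^1 · 5. Apply v_p(a/b) = v_p(a) − v_p(b): v_17(2/85) = 0 − 1 = -1.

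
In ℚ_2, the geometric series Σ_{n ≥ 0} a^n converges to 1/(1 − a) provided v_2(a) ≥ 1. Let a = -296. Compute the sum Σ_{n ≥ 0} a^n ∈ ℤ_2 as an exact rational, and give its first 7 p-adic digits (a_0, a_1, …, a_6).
Σ a^n = 1/(1 − a) = 1/297;  first 7 digits = (1, 0, 0, 1, 1, 0, 0)

v_2(a) = 3 ≥ 1, so the series converges in ℤ_2 to 1/(1 − a) = 1/(1 − (-296)) = 1/297. Expand this rational in ℤ_2: compute digits iteratively via d_i = x_i mod 2, x_{i+1} = (x_i − d_i)/2. The first 7 digits are (1, 0, 0, 1, 1, 0, 0).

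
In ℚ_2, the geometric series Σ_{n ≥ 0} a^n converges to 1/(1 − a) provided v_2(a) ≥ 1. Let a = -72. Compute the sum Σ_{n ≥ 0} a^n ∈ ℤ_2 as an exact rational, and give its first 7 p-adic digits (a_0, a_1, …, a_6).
Σ a^n = 1/(1 − a) = 1/73;  first 7 digits = (1, 0, 0, 1, 1, 1, 1)

v_2(a) = 3 ≥ 1, so the series converges in ℤ_2 to 1/(1 − a) = 1/(1 − (-72)) = 1/73. Expand this rational in ℤ_2: compute digits iteratively via d_i = x_i mod 2, x_{i+1} = (x_i − d_i)/2. The first 7 digits are (1, 0, 0, 1, 1, 1, 1).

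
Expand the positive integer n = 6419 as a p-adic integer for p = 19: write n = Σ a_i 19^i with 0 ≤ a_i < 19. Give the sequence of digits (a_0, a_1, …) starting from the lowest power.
(a_0, a_1, …) = (16, 14, 17)

Repeated division by 19 gives the digits low-to-high: 6419 = 16 + 14·19^1 + 17·19^2. Digit sequence: (16, 14, 17).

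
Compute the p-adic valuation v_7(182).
v_7(182) = 1

v_7(n) is the largest exponent k such that 7^k divides n. Factor out: 182 = 7^1 · 26. (Sign doesn't affect v_p.) So v_7(182) = 1.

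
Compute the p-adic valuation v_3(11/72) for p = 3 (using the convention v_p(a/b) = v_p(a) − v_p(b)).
v_3(11/72) = -2

Factor powers of 3 from the numerator and denominator of the reduced fraction: 11 = 3^0 · 11 and 72 = 3^2 · 8. Apply v_p(a/b) = v_p(a) − v_p(b): v_3(11/72) = 0 − 2 = -2.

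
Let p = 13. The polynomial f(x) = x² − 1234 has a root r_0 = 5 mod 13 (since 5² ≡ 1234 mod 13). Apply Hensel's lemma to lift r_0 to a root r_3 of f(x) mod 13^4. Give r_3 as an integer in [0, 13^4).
r_3 = 8052 (mod 28561)

Hensel's recurrence: r_{i+1} = r_i − f(r_i)·(f′(r_i))^{-1} mod 13^{i+2}, with f′(x) = 2x. Iterate:
  r_0 = 5 (mod 13)
  r_1 = 109 (mod 169)
  r_2 = 1461 (mod 2197)
  r_3 = 8052 (mod 28561)
Final: r_3 = 8052, and one checks f(r_3) ≡ 0 mod 13^4.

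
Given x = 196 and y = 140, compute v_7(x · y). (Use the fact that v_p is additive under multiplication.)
v_7(27440) = 3

v_p(x) = 2 (factor: 196 = 7^2 · 4); v_p(y) = 1 (factor: 140 = 7^1 · 20). Additivity: v_p(xy) = v_p(x) + v_p(y) = 2 + 1 = 3. (Direct check: xy = 27440 = 7^3 · (80).)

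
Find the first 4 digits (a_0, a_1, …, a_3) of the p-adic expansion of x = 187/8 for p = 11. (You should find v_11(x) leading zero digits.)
(a_0, …, a_3) = (0, 9, 9, 6)

v_11(187/8) = 1, so a_0 = ... = a_0 = 0. Factor out: x = 11^1 · u with u = 17/8 a unit in ℤ_11. Expand u iteratively via a_{v+i} = u_i mod 11, u_{i+1} = (u_i − a_{v+i})/11:
  u_0 = 17/8;  a_1 = 9;  u_1 = (u_0 − 9)/11 = -5/8
  u_1 = -5/8;  a_2 = 9;  u_2 = (u_1 − 9)/11 = -7/8
  u_2 = -7/8;  a_3 = 6;  u_3 = (u_2 − 6)/11 = -5/8
Digits: (0, 9, 9, 6).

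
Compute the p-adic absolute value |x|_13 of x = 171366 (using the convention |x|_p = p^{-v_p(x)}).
|171366|_13 = 1/28561

Step 1 — compute v_13(x) by factoring powers of 13 out of the numerator and denominator: v_13(171366) = 4. Step 2 — apply |x|_p = p^{-v_p(x)} = 13^{-4} = 1/28561.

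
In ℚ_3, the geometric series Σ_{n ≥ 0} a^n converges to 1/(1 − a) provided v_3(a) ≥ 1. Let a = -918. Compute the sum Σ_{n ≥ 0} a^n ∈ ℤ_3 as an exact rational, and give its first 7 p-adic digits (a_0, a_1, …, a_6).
Σ a^n = 1/(1 − a) = 1/919;  first 7 digits = (1, 0, 0, 2, 0, 2, 2)

v_3(a) = 3 ≥ 1, so the series converges in ℤ_3 to 1/(1 − a) = 1/(1 − (-918)) = 1/919. Expand this rational in ℤ_3: compute digits iteratively via d_i = x_i mod 3, x_{i+1} = (x_i − d_i)/3. The first 7 digits are (1, 0, 0, 2, 0, 2, 2).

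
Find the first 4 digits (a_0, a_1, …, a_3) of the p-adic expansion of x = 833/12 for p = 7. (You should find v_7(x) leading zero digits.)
(a_0, …, a_3) = (0, 0, 2, 4)

v_7(833/12) = 2, so a_0 = ... = a_1 = 0. Factor out: x = 7^2 · u with u = 17/12 a unit in ℤ_7. Expand u iteratively via a_{v+i} = u_i mod 7, u_{i+1} = (u_i − a_{v+i})/7:
  u_0 = 17/12;  a_2 = 2;  u_1 = (u_0 − 2)/7 = -1/12
  u_1 = -1/12;  a_3 = 4;  u_2 = (u_1 − 4)/7 = -7/12
Digits: (0, 0, 2, 4).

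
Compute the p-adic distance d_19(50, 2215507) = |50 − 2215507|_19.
d_19(50, 2215507) = 1/130321

Step 1 — x − y = 50 − 2215507 = -2215457. Step 2 — v_19(-2215457) = 4 (factor: -2215457 = −(19^4 · 17); the sign does not affect v_p). Step 3 — |x − y|_19 = 19^{-4} = 1/130321.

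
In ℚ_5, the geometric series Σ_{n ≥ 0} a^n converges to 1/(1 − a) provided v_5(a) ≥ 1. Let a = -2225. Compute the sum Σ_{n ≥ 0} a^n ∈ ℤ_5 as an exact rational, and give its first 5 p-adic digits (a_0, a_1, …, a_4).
Σ a^n = 1/(1 − a) = 1/2226;  first 5 digits = (1, 0, 1, 2, 2)

v_5(a) = 2 ≥ 1, so the series converges in ℤ_5 to 1/(1 − a) = 1/(1 − (-2225)) = 1/2226. Expand this rational in ℤ_5: compute digits iteratively via d_i = x_i mod 5, x_{i+1} = (x_i − d_i)/5. The first 5 digits are (1, 0, 1, 2, 2).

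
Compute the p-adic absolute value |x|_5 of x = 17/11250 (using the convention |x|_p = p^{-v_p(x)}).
|17/11250|_5 = 625

Step 1 — compute v_5(x) by factoring powers of 5 out of the numerator and denominator: v_5(17/11250) = -4. Step 2 — apply |x|_p = p^{-v_p(x)} = 5^{4} = 625.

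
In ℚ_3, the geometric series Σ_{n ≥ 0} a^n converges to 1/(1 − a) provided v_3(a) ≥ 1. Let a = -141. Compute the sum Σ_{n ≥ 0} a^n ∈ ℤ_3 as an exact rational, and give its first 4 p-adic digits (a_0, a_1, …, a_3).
Σ a^n = 1/(1 − a) = 1/142;  first 4 digits = (1, 1, 0, 0)

v_3(a) = 1 ≥ 1, so the series converges in ℤ_3 to 1/(1 − a) = 1/(1 − (-141)) = 1/142. Expand this rational in ℤ_3: compute digits iteratively via d_i = x_i mod 3, x_{i+1} = (x_i − d_i)/3. The first 4 digits are (1, 1, 0, 0).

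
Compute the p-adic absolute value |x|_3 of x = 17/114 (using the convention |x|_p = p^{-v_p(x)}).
|17/114|_3 = 3

Step 1 — compute v_3(x) by factoring powers of 3 out of the numerator and denominator: v_3(17/114) = -1. Step 2 — apply |x|_p = p^{-v_p(x)} = 3^{1} = 3.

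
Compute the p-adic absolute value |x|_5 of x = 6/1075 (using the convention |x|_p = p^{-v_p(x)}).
|6/1075|_5 = 25

Step 1 — compute v_5(x) by factoring powers of 5 out of the numerator and denominator: v_5(6/1075) = -2. Step 2 — apply |x|_p = p^{-v_p(x)} = 5^{2} = 25.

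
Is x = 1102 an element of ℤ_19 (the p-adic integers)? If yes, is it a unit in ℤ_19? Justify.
x ∈ ℤ_19 but not a unit; v_19(x) = 1 > 0

ℤ_19 = {x ∈ ℚ_19 : v_19(x) ≥ 0} and ℤ_19^× = {x ∈ ℤ_19 : v_19(x) = 0}. Here v_19(1102) = v_19(num) − v_19(den) = 1; compare against these criteria.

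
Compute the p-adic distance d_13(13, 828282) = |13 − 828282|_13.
d_13(13, 828282) = 1/28561

Step 1 — x − y = 13 − 828282 = -828269. Step 2 — v_13(-828269) = 4 (factor: -828269 = −(13^4 · 29); the sign does not affect v_p). Step 3 — |x − y|_13 = 13^{-4} = 1/28561.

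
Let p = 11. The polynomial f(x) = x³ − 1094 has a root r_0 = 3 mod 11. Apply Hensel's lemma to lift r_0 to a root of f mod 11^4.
r_3 = 3193 (mod 14641)

Hensel: r_{i+1} = r_i − f(r_i)/f′(r_i) mod 11^{i+2}, where f′(x) = 3x². Iterate:
  r_0 = 3 (mod 11)
  r_1 = 47 (mod 121)
  r_2 = 531 (mod 1331)
  r_3 = 3193 (mod 14641)
Final: r = 3193 with f(r) ≡ 0 mod 11^4.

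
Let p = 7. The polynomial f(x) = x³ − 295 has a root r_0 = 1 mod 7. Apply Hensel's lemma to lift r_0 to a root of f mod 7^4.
r_3 = 99 (mod 2401)

Hensel: r_{i+1} = r_i − f(r_i)/f′(r_i) mod 7^{i+2}, where f′(x) = 3x². Iterate:
  r_0 = 1 (mod 7)
  r_1 = 1 (mod 49)
  r_2 = 99 (mod 343)
  r_3 = 99 (mod 2401)
Final: r = 99 with f(r) ≡ 0 mod 7^4.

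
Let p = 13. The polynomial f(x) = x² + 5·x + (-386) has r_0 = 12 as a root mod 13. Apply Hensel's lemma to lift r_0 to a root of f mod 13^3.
r_2 = 1819 (mod 2197)

Hensel: r_{i+1} = r_i − f(r_i)·(f′(r_i))^{-1} mod 13^{i+2}, f′(x) = 2x + 5. Iterate:
  r_0 = 12 (mod 13)
  r_1 = 129 (mod 169)
  r_2 = 1819 (mod 2197)
Final: r = 1819 satisfies f(r) ≡ 0 mod 13^3.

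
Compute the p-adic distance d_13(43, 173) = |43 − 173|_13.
d_13(43, 173) = 1/13

Step 1 — x − y = 43 − 173 = -130. Step 2 — v_13(-130) = 1 (factor: -130 = −(13^1 · 10); the sign does not affect v_p). Step 3 — |x − y|_13 = 13^{-1} = 1/13.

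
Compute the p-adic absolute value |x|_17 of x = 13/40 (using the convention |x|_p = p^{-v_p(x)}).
|13/40|_17 = 1

Step 1 — compute v_17(x) by factoring powers of 17 out of the numerator and denominator: v_17(13/40) = 0. Step 2 — apply |x|_p = p^{-v_p(x)} = 17^{0} = 1.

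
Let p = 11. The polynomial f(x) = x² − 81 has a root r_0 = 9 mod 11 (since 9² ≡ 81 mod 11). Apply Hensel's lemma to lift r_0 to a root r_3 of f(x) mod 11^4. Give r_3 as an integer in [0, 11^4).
r_3 = 9 (mod 14641)

Hensel's recurrence: r_{i+1} = r_i − f(r_i)·(f′(r_i))^{-1} mod 11^{i+2}, with f′(x) = 2x. Iterate:
  r_0 = 9 (mod 11)
  r_1 = 9 (mod 121)
  r_2 = 9 (mod 1331)
  r_3 = 9 (mod 14641)
Final: r_3 = 9, and one checks f(r_3) ≡ 0 mod 11^4.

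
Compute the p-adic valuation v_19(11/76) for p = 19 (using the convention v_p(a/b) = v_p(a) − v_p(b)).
v_19(11/76) = -1

Factor powers of 19 from the numerator and denominator of the reduced fraction: 11 = 19^0 · 11 and 76 = 19^1 · 4. Apply v_p(a/b) = v_p(a) − v_p(b): v_19(11/76) = 0 − 1 = -1.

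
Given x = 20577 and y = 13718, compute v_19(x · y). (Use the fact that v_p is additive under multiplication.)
v_19(282275286) = 6

v_p(x) = 3 (factor: 20577 = 19^3 · 3); v_p(y) = 3 (factor: 13718 = 19^3 · 2). Additivity: v_p(xy) = v_p(x) + v_p(y) = 3 + 3 = 6. (Direct check: xy = 282275286 = 19^6 · (6).)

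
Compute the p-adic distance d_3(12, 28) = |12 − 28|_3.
d_3(12, 28) = 1

Step 1 — x − y = 12 − 28 = -16. Step 2 — v_3(-16) = 0 (factor: -16 = −(3^0 · 16); the sign does not affect v_p). Step 3 — |x − y|_3 = 3^{0} = 1.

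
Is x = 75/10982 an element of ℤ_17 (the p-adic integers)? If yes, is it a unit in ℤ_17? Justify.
x ∉ ℤ_17 (v_17(x) = -2 < 0)

ℤ_17 = {x ∈ ℚ_17 : v_17(x) ≥ 0} and ℤ_17^× = {x ∈ ℤ_17 : v_17(x) = 0}. Here v_17(75/10982) = v_17(num) − v_17(den) = -2; compare against these criteria.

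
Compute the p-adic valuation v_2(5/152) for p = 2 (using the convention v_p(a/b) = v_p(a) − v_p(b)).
v_2(5/152) = -3

Factor powers of 2 from the numerator and denominator of the reduced fraction: 5 = 2^0 · 5 and 152 = 2^3 · 19. Apply v_p(a/b) = v_p(a) − v_p(b): v_2(5/152) = 0 − 3 = -3.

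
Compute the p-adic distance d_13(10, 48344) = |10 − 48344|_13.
d_13(10, 48344) = 1/2197

Step 1 — x − y = 10 − 48344 = -48334. Step 2 — v_13(-48334) = 3 (factor: -48334 = −(13^3 · 22); the sign does not affect v_p). Step 3 — |x − y|_13 = 13^{-3} = 1/2197.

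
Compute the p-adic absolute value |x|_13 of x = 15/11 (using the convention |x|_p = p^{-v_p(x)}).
|15/11|_13 = 1

Step 1 — compute v_13(x) by factoring powers of 13 out of the numerator and denominator: v_13(15/11) = 0. Step 2 — apply |x|_p = p^{-v_p(x)} = 13^{0} = 1.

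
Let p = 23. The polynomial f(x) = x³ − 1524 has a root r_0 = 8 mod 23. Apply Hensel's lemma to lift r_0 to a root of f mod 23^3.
r_2 = 928 (mod 12167)

Hensel: r_{i+1} = r_i − f(r_i)/f′(r_i) mod 23^{i+2}, where f′(x) = 3x². Iterate:
  r_0 = 8 (mod 23)
  r_1 = 399 (mod 529)
  r_2 = 928 (mod 12167)
Final: r = 928 with f(r) ≡ 0 mod 23^3.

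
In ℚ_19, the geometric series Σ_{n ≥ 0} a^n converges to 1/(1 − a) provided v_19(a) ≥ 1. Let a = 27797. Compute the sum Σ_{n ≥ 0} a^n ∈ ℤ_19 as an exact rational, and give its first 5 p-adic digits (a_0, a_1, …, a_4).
Σ a^n = 1/(1 − a) = -1/27796;  first 5 digits = (1, 0, 1, 4, 1)

v_19(a) = 2 ≥ 1, so the series converges in ℤ_19 to 1/(1 − a) = 1/(1 − 27797) = -1/27796. Expand this rational in ℤ_19: compute digits iteratively via d_i = x_i mod 19, x_{i+1} = (x_i − d_i)/19. The first 5 digits are (1, 0, 1, 4, 1).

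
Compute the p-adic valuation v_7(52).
v_7(52) = 0

v_7(n) is the largest exponent k such that 7^k divides n. Factor out: 52 = 7^0 · 52. (Sign doesn't affect v_p.) So v_7(52) = 0.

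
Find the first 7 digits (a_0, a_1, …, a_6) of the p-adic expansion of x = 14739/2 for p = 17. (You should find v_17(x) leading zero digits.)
(a_0, …, a_6) = (0, 0, 0, 10, 8, 8, 8)

v_17(14739/2) = 3, so a_0 = ... = a_2 = 0. Factor out: x = 17^3 · u with u = 3/2 a unit in ℤ_17. Expand u iteratively via a_{v+i} = u_i mod 17, u_{i+1} = (u_i − a_{v+i})/17:
  u_0 = 3/2;  a_3 = 10;  u_1 = (u_0 − 10)/17 = -1/2
  u_1 = -1/2;  a_4 = 8;  u_2 = (u_1 − 8)/17 = -1/2
  u_2 = -1/2;  a_5 = 8;  u_3 = (u_2 − 8)/17 = -1/2
  u_3 = -1/2;  a_6 = 8;  u_4 = (u_3 − 8)/17 = -1/2
Digits: (0, 0, 0, 10, 8, 8, 8).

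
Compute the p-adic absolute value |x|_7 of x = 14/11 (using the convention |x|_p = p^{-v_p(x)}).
|14/11|_7 = 1/7

Step 1 — compute v_7(x) by factoring powers of 7 out of the numerator and denominator: v_7(14/11) = 1. Step 2 — apply |x|_p = p^{-v_p(x)} = 7^{-1} = 1/7.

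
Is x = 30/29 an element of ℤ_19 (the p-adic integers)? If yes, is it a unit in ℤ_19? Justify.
x ∈ ℤ_19^× (unit); v_19(x) = 0

ℤ_19 = {x ∈ ℚ_19 : v_19(x) ≥ 0} and ℤ_19^× = {x ∈ ℤ_19 : v_19(x) = 0}. Here v_19(30/29) = v_19(num) − v_19(den) = 0; compare against these criteria.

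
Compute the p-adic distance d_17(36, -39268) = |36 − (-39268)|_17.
d_17(36, -39268) = 1/4913

Step 1 — x − y = 36 − (-39268) = 39304. Step 2 — v_17(39304) = 3 (factor: 39304 = (17^3 · 8); the sign does not affect v_p). Step 3 — |x − y|_17 = 17^{-3} = 1/4913.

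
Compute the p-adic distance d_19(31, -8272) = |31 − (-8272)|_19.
d_19(31, -8272) = 1/361

Step 1 — x − y = 31 − (-8272) = 8303. Step 2 — v_19(8303) = 2 (factor: 8303 = (19^2 · 23); the sign does not affect v_p). Step 3 — |x − y|_19 = 19^{-2} = 1/361.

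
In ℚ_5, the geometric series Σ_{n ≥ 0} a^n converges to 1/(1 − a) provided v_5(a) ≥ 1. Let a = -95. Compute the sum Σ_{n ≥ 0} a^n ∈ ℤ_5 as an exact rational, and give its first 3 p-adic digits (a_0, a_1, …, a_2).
Σ a^n = 1/(1 − a) = 1/96;  first 3 digits = (1, 1, 2)

v_5(a) = 1 ≥ 1, so the series converges in ℤ_5 to 1/(1 − a) = 1/(1 − (-95)) = 1/96. Expand this rational in ℤ_5: compute digits iteratively via d_i = x_i mod 5, x_{i+1} = (x_i − d_i)/5. The first 3 digits are (1, 1, 2).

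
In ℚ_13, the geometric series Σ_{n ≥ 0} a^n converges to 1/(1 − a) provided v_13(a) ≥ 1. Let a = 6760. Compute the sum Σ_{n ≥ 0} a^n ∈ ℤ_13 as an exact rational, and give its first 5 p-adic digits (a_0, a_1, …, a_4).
Σ a^n = 1/(1 − a) = -1/6759;  first 5 digits = (1, 0, 1, 3, 1)

v_13(a) = 2 ≥ 1, so the series converges in ℤ_13 to 1/(1 − a) = 1/(1 − 6760) = -1/6759. Expand this rational in ℤ_13: compute digits iteratively via d_i = x_i mod 13, x_{i+1} = (x_i − d_i)/13. The first 5 digits are (1, 0, 1, 3, 1).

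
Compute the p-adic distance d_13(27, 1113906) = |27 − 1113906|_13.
d_13(27, 1113906) = 1/371293

Step 1 — x − y = 27 − 1113906 = -1113879. Step 2 — v_13(-1113879) = 5 (factor: -1113879 = −(13^5 · 3); the sign does not affect v_p). Step 3 — |x − y|_13 = 13^{-5} = 1/371293.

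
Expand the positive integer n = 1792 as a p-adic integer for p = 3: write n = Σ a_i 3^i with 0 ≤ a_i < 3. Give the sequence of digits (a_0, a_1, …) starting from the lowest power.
(a_0, a_1, …) = (1, 0, 1, 0, 1, 1, 2)

Repeated division by 3 gives the digits low-to-high: 1792 = 1 + 1·3^2 + 1·3^4 + 1·3^5 + 2·3^6. Digit sequence: (1, 0, 1, 0, 1, 1, 2).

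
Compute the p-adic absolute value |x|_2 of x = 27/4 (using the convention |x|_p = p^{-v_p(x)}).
|27/4|_2 = 4

Step 1 — compute v_2(x) by factoring powers of 2 out of the numerator and denominator: v_2(27/4) = -2. Step 2 — apply |x|_p = p^{-v_p(x)} = 2^{2} = 4.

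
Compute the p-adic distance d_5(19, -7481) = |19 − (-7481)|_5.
d_5(19, -7481) = 1/625

Step 1 — x − y = 19 − (-7481) = 7500. Step 2 — v_5(7500) = 4 (factor: 7500 = (5^4 · 12); the sign does not affect v_p). Step 3 — |x − y|_5 = 5^{-4} = 1/625.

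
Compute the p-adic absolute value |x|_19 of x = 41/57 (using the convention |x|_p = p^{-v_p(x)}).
|41/57|_19 = 19

Step 1 — compute v_19(x) by factoring powers of 19 out of the numerator and denominator: v_19(41/57) = -1. Step 2 — apply |x|_p = p^{-v_p(x)} = 19^{1} = 19.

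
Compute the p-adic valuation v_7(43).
v_7(43) = 0

v_7(n) is the largest exponent k such that 7^k divides n. Factor out: 43 = 7^0 · 43. (Sign doesn't affect v_p.) So v_7(43) = 0.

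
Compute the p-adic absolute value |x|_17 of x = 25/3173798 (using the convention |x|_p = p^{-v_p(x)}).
|25/3173798|_17 = 83521

Step 1 — compute v_17(x) by factoring powers of 17 out of the numerator and denominator: v_17(25/3173798) = -4. Step 2 — apply |x|_p = p^{-v_p(x)} = 17^{4} = 83521.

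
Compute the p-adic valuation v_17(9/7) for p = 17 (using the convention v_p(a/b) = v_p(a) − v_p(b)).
v_17(9/7) = 0

Factor powers of 17 from the numerator and denominator of the reduced fraction: 9 = 17^0 · 9 and 7 = 17^0 · 7. Apply v_p(a/b) = v_p(a) − v_p(b): v_17(9/7) = 0 − 0 = 0.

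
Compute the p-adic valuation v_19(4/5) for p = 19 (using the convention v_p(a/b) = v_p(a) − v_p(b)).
v_19(4/5) = 0

Factor powers of 19 from the numerator and denominator of the reduced fraction: 4 = 19^0 · 4 and 5 = 19^0 · 5. Apply v_p(a/b) = v_p(a) − v_p(b): v_19(4/5) = 0 − 0 = 0.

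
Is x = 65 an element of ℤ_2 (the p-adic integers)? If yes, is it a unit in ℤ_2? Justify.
x ∈ ℤ_2^× (unit); v_2(x) = 0

ℤ_2 = {x ∈ ℚ_2 : v_2(x) ≥ 0} and ℤ_2^× = {x ∈ ℤ_2 : v_2(x) = 0}. Here v_2(65) = v_2(num) − v_2(den) = 0; compare against these criteria.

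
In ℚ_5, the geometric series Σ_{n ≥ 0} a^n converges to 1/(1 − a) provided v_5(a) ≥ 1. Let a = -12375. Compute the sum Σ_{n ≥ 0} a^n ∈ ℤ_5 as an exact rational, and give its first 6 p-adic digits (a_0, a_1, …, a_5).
Σ a^n = 1/(1 − a) = 1/12376;  first 6 digits = (1, 0, 0, 1, 0, 1)

v_5(a) = 3 ≥ 1, so the series converges in ℤ_5 to 1/(1 − a) = 1/(1 − (-12375)) = 1/12376. Expand this rational in ℤ_5: compute digits iteratively via d_i = x_i mod 5, x_{i+1} = (x_i − d_i)/5. The first 6 digits are (1, 0, 0, 1, 0, 1).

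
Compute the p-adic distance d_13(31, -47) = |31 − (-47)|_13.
d_13(31, -47) = 1/13

Step 1 — x − y = 31 − (-47) = 78. Step 2 — v_13(78) = 1 (factor: 78 = (13^1 · 6); the sign does not affect v_p). Step 3 — |x − y|_13 = 13^{-1} = 1/13.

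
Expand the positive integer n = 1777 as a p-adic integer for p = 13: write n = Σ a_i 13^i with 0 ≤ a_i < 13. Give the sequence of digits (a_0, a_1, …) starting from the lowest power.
(a_0, a_1, …) = (9, 6, 10)

Repeated division by 13 gives the digits low-to-high: 1777 = 9 + 6·13^1 + 10·13^2. Digit sequence: (9, 6, 10).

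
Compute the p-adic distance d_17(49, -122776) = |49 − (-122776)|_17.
d_17(49, -122776) = 1/4913

Step 1 — x − y = 49 − (-122776) = 122825. Step 2 — v_17(122825) = 3 (factor: 122825 = (17^3 · 25); the sign does not affect v_p). Step 3 — |x − y|_17 = 17^{-3} = 1/4913.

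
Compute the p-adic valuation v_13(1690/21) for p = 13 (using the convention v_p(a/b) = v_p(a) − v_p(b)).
v_13(1690/21) = 2

Factor powers of 13 from the numerator and denominator of the reduced fraction: 1690 = 13^2 · 10 and 21 = 13^0 · 21. Apply v_p(a/b) = v_p(a) − v_p(b): v_13(1690/21) = 2 − 0 = 2.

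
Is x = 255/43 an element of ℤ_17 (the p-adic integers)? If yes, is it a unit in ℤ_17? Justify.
x ∈ ℤ_17 but not a unit; v_17(x) = 1 > 0

ℤ_17 = {x ∈ ℚ_17 : v_17(x) ≥ 0} and ℤ_17^× = {x ∈ ℤ_17 : v_17(x) = 0}. Here v_17(255/43) = v_17(num) − v_17(den) = 1; compare against these criteria.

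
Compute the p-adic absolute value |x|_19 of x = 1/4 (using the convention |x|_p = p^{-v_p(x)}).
|1/4|_19 = 1

Step 1 — compute v_19(x) by factoring powers of 19 out of the numerator and denominator: v_19(1/4) = 0. Step 2 — apply |x|_p = p^{-v_p(x)} = 19^{0} = 1.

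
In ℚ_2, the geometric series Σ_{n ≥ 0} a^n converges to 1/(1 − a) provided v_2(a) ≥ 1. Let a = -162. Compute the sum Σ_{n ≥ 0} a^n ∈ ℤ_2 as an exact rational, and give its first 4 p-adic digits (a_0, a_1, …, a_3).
Σ a^n = 1/(1 − a) = 1/163;  first 4 digits = (1, 1, 0, 1)

v_2(a) = 1 ≥ 1, so the series converges in ℤ_2 to 1/(1 − a) = 1/(1 − (-162)) = 1/163. Expand this rational in ℤ_2: compute digits iteratively via d_i = x_i mod 2, x_{i+1} = (x_i − d_i)/2. The first 4 digits are (1, 1, 0, 1).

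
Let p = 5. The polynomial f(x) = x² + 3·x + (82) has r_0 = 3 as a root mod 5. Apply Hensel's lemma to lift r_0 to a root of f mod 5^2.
r_1 = 3 (mod 25)

Hensel: r_{i+1} = r_i − f(r_i)·(f′(r_i))^{-1} mod 5^{i+2}, f′(x) = 2x + 3. Iterate:
  r_0 = 3 (mod 5)
  r_1 = 3 (mod 25)
Final: r = 3 satisfies f(r) ≡ 0 mod 5^2.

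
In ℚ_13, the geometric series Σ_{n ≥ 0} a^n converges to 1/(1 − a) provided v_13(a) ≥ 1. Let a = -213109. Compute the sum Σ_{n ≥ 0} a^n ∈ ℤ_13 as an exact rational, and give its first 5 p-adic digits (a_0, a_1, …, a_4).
Σ a^n = 1/(1 − a) = 1/213110;  first 5 digits = (1, 0, 0, 7, 5)

v_13(a) = 3 ≥ 1, so the series converges in ℤ_13 to 1/(1 − a) = 1/(1 − (-213109)) = 1/213110. Expand this rational in ℤ_13: compute digits iteratively via d_i = x_i mod 13, x_{i+1} = (x_i − d_i)/13. The first 5 digits are (1, 0, 0, 7, 5).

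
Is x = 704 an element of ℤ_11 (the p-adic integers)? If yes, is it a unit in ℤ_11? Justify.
x ∈ ℤ_11 but not a unit; v_11(x) = 1 > 0

ℤ_11 = {x ∈ ℚ_11 : v_11(x) ≥ 0} and ℤ_11^× = {x ∈ ℤ_11 : v_11(x) = 0}. Here v_11(704) = v_11(num) − v_11(den) = 1; compare against these criteria.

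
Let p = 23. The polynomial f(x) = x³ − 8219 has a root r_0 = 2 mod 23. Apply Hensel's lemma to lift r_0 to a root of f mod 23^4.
r_3 = 106883 (mod 279841)

Hensel: r_{i+1} = r_i − f(r_i)/f′(r_i) mod 23^{i+2}, where f′(x) = 3x². Iterate:
  r_0 = 2 (mod 23)
  r_1 = 25 (mod 529)
  r_2 = 9547 (mod 12167)
  r_3 = 106883 (mod 279841)
Final: r = 106883 with f(r) ≡ 0 mod 23^4.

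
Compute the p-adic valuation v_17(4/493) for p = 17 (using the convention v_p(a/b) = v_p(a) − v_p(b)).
v_17(4/493) = -1

Factor powers of 17 from the numerator and denominator of the reduced fraction: 4 = 17^0 · 4 and 493 = 17^1 · 29. Apply v_p(a/b) = v_p(a) − v_p(b): v_17(4/493) = 0 − 1 = -1.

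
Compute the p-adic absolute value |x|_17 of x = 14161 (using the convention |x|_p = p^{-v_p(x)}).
|14161|_17 = 1/289

Step 1 — compute v_17(x) by factoring powers of 17 out of the numerator and denominator: v_17(14161) = 2. Step 2 — apply |x|_p = p^{-v_p(x)} = 17^{-2} = 1/289.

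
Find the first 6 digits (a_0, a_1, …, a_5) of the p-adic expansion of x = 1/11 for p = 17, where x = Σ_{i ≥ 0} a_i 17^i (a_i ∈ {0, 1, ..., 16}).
(a_0, …, a_5) = (14, 10, 4, 9, 1, 3)

v_17(1/11) = 0 (numerator and denominator both coprime to 17), so x ∈ ℤ_17^×. Compute digits iteratively via a_i = x_i mod 17, x_{i+1} = (x_i − a_i)/17, with x_0 = x:
  x_0 = 1/11;  a_0 = 14;  x_1 = (x_0 − 14)/17 = -9/11
  x_1 = -9/11;  a_1 = 10;  x_2 = (x_1 − 10)/17 = -7/11
  x_2 = -7/11;  a_2 = 4;  x_3 = (x_2 − 4)/17 = -3/11
  x_3 = -3/11;  a_3 = 9;  x_4 = (x_3 − 9)/17 = -6/11
  x_4 = -6/11;  a_4 = 1;  x_5 = (x_4 − 1)/17 = -1/11
  x_5 = -1/11;  a_5 = 3;  x_6 = (x_5 − 3)/17 = -2/11
Digits: (14, 10, 4, 9, 1, 3).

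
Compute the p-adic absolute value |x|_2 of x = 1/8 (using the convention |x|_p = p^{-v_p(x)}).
|1/8|_2 = 8

Step 1 — compute v_2(x) by factoring powers of 2 out of the numerator and denominator: v_2(1/8) = -3. Step 2 — apply |x|_p = p^{-v_p(x)} = 2^{3} = 8.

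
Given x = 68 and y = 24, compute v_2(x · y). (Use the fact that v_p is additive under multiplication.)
v_2(1632) = 5

v_p(x) = 2 (factor: 68 = 2^2 · 17); v_p(y) = 3 (factor: 24 = 2^3 · 3). Additivity: v_p(xy) = v_p(x) + v_p(y) = 2 + 3 = 5. (Direct check: xy = 1632 = 2^5 · (51).)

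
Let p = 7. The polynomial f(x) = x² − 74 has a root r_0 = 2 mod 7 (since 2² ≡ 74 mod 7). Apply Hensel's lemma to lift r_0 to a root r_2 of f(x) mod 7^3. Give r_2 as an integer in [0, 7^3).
r_2 = 93 (mod 343)

Hensel's recurrence: r_{i+1} = r_i − f(r_i)·(f′(r_i))^{-1} mod 7^{i+2}, with f′(x) = 2x. Iterate:
  r_0 = 2 (mod 7)
  r_1 = 44 (mod 49)
  r_2 = 93 (mod 343)
Final: r_2 = 93, and one checks f(r_2) ≡ 0 mod 7^3.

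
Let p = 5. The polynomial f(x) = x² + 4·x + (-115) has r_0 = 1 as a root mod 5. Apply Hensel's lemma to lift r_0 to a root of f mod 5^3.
r_2 = 86 (mod 125)

Hensel: r_{i+1} = r_i − f(r_i)·(f′(r_i))^{-1} mod 5^{i+2}, f′(x) = 2x + 4. Iterate:
  r_0 = 1 (mod 5)
  r_1 = 11 (mod 25)
  r_2 = 86 (mod 125)
Final: r = 86 satisfies f(r) ≡ 0 mod 5^3.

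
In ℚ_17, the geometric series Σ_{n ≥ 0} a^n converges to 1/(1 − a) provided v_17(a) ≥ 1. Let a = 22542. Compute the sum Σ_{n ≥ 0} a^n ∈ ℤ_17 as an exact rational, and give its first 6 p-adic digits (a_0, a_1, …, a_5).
Σ a^n = 1/(1 − a) = -1/22541;  first 6 digits = (1, 0, 10, 4, 15, 0)

v_17(a) = 2 ≥ 1, so the series converges in ℤ_17 to 1/(1 − a) = 1/(1 − 22542) = -1/22541. Expand this rational in ℤ_17: compute digits iteratively via d_i = x_i mod 17, x_{i+1} = (x_i − d_i)/17. The first 6 digits are (1, 0, 10, 4, 15, 0).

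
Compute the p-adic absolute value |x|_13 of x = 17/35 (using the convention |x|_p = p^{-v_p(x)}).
|17/35|_13 = 1

Step 1 — compute v_13(x) by factoring powers of 13 out of the numerator and denominator: v_13(17/35) = 0. Step 2 — apply |x|_p = p^{-v_p(x)} = 13^{0} = 1.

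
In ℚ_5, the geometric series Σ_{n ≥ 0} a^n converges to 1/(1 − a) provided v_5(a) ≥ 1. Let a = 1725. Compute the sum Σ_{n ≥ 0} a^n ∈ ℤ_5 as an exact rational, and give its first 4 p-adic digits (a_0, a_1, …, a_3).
Σ a^n = 1/(1 − a) = -1/1724;  first 4 digits = (1, 0, 4, 3)

v_5(a) = 2 ≥ 1, so the series converges in ℤ_5 to 1/(1 − a) = 1/(1 − 1725) = -1/1724. Expand this rational in ℤ_5: compute digits iteratively via d_i = x_i mod 5, x_{i+1} = (x_i − d_i)/5. The first 4 digits are (1, 0, 4, 3).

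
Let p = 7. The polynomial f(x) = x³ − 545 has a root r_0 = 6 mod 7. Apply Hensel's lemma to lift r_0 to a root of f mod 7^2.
r_1 = 34 (mod 49)

Hensel: r_{i+1} = r_i − f(r_i)/f′(r_i) mod 7^{i+2}, where f′(x) = 3x². Iterate:
  r_0 = 6 (mod 7)
  r_1 = 34 (mod 49)
Final: r = 34 with f(r) ≡ 0 mod 7^2.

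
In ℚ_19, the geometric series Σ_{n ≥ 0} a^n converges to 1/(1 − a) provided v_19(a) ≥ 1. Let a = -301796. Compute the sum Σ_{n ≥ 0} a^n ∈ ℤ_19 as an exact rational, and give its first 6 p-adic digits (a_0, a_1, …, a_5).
Σ a^n = 1/(1 − a) = 1/301797;  first 6 digits = (1, 0, 0, 13, 16, 18)

v_19(a) = 3 ≥ 1, so the series converges in ℤ_19 to 1/(1 − a) = 1/(1 − (-301796)) = 1/301797. Expand this rational in ℤ_19: compute digits iteratively via d_i = x_i mod 19, x_{i+1} = (x_i − d_i)/19. The first 6 digits are (1, 0, 0, 13, 16, 18).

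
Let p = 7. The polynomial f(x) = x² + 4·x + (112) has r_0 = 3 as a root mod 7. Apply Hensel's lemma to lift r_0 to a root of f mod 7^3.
r_2 = 220 (mod 343)

Hensel: r_{i+1} = r_i − f(r_i)·(f′(r_i))^{-1} mod 7^{i+2}, f′(x) = 2x + 4. Iterate:
  r_0 = 3 (mod 7)
  r_1 = 24 (mod 49)
  r_2 = 220 (mod 343)
Final: r = 220 satisfies f(r) ≡ 0 mod 7^3.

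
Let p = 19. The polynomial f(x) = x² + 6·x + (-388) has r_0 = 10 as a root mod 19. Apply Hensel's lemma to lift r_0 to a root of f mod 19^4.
r_3 = 10821 (mod 130321)

Hensel: r_{i+1} = r_i − f(r_i)·(f′(r_i))^{-1} mod 19^{i+2}, f′(x) = 2x + 6. Iterate:
  r_0 = 10 (mod 19)
  r_1 = 352 (mod 361)
  r_2 = 3962 (mod 6859)
  r_3 = 10821 (mod 130321)
Final: r = 10821 satisfies f(r) ≡ 0 mod 19^4.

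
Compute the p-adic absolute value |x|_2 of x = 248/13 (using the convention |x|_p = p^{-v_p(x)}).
|248/13|_2 = 1/8

Step 1 — compute v_2(x) by factoring powers of 2 out of the numerator and denominator: v_2(248/13) = 3. Step 2 — apply |x|_p = p^{-v_p(x)} = 2^{-3} = 1/8.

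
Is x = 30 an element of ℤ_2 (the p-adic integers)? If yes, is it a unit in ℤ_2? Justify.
x ∈ ℤ_2 but not a unit; v_2(x) = 1 > 0

ℤ_2 = {x ∈ ℚ_2 : v_2(x) ≥ 0} and ℤ_2^× = {x ∈ ℤ_2 : v_2(x) = 0}. Here v_2(30) = v_2(num) − v_2(den) = 1; compare against these criteria.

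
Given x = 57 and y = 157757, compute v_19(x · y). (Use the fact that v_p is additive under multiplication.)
v_19(8992149) = 4

v_p(x) = 1 (factor: 57 = 19^1 · 3); v_p(y) = 3 (factor: 157757 = 19^3 · 23). Additivity: v_p(xy) = v_p(x) + v_p(y) = 1 + 3 = 4. (Direct check: xy = 8992149 = 19^4 · (69).)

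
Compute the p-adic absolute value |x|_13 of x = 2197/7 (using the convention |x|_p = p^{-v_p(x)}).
|2197/7|_13 = 1/2197

Step 1 — compute v_13(x) by factoring powers of 13 out of the numerator and denominator: v_13(2197/7) = 3. Step 2 — apply |x|_p = p^{-v_p(x)} = 13^{-3} = 1/2197.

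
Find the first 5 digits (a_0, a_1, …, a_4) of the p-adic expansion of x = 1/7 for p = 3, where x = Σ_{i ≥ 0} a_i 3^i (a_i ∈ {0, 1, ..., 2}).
(a_0, …, a_4) = (1, 1, 0, 2, 1)

v_3(1/7) = 0 (numerator and denominator both coprime to 3), so x ∈ ℤ_3^×. Compute digits iteratively via a_i = x_i mod 3, x_{i+1} = (x_i − a_i)/3, with x_0 = x:
  x_0 = 1/7;  a_0 = 1;  x_1 = (x_0 − 1)/3 = -2/7
  x_1 = -2/7;  a_1 = 1;  x_2 = (x_1 − 1)/3 = -3/7
  x_2 = -3/7;  a_2 = 0;  x_3 = (x_2 − 0)/3 = -1/7
  x_3 = -1/7;  a_3 = 2;  x_4 = (x_3 − 2)/3 = -5/7
  x_4 = -5/7;  a_4 = 1;  x_5 = (x_4 − 1)/3 = -4/7
Digits: (1, 1, 0, 2, 1).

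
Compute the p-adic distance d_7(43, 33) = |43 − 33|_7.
d_7(43, 33) = 1

Step 1 — x − y = 43 − 33 = 10. Step 2 — v_7(10) = 0 (factor: 10 = (7^0 · 10); the sign does not affect v_p). Step 3 — |x − y|_7 = 7^{0} = 1.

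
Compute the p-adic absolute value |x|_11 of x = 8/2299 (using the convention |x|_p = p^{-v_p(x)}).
|8/2299|_11 = 121

Step 1 — compute v_11(x) by factoring powers of 11 out of the numerator and denominator: v_11(8/2299) = -2. Step 2 — apply |x|_p = p^{-v_p(x)} = 11^{2} = 121.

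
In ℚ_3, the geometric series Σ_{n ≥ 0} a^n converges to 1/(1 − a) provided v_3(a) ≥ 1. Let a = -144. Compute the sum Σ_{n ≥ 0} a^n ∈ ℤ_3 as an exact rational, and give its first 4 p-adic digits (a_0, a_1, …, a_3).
Σ a^n = 1/(1 − a) = 1/145;  first 4 digits = (1, 0, 2, 0)

v_3(a) = 2 ≥ 1, so the series converges in ℤ_3 to 1/(1 − a) = 1/(1 − (-144)) = 1/145. Expand this rational in ℤ_3: compute digits iteratively via d_i = x_i mod 3, x_{i+1} = (x_i − d_i)/3. The first 4 digits are (1, 0, 2, 0).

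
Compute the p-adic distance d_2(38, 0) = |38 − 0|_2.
d_2(38, 0) = 1/2

Step 1 — x − y = 38 − 0 = 38. Step 2 — v_2(38) = 1 (factor: 38 = (2^1 · 19); the sign does not affect v_p). Step 3 — |x − y|_2 = 2^{-1} = 1/2.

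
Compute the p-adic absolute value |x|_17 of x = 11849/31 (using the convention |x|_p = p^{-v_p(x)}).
|11849/31|_17 = 1/289

Step 1 — compute v_17(x) by factoring powers of 17 out of the numerator and denominator: v_17(11849/31) = 2. Step 2 — apply |x|_p = p^{-v_p(x)} = 17^{-2} = 1/289.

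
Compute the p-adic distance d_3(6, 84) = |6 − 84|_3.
d_3(6, 84) = 1/3

Step 1 — x − y = 6 − 84 = -78. Step 2 — v_3(-78) = 1 (factor: -78 = −(3^1 · 26); the sign does not affect v_p). Step 3 — |x − y|_3 = 3^{-1} = 1/3.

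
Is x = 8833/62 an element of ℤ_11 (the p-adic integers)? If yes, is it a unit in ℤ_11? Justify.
x ∈ ℤ_11 but not a unit; v_11(x) = 2 > 0

ℤ_11 = {x ∈ ℚ_11 : v_11(x) ≥ 0} and ℤ_11^× = {x ∈ ℤ_11 : v_11(x) = 0}. Here v_11(8833/62) = v_11(num) − v_11(den) = 2; compare against these criteria.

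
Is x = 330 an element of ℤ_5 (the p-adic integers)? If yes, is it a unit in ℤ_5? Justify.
x ∈ ℤ_5 but not a unit; v_5(x) = 1 > 0

ℤ_5 = {x ∈ ℚ_5 : v_5(x) ≥ 0} and ℤ_5^× = {x ∈ ℤ_5 : v_5(x) = 0}. Here v_5(330) = v_5(num) − v_5(den) = 1; compare against these criteria.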